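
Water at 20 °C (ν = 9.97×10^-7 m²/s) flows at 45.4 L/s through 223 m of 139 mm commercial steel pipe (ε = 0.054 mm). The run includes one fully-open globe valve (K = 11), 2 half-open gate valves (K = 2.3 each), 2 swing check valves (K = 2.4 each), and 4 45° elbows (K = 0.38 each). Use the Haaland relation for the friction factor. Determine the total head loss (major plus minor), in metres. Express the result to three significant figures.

V = 4Q/(πD²) = 2.992 m/s; V²/2g = 0.4562 m
Re = 4.17×10^5, ε/D = 3.88×10^-4 → f = 0.01700 (Haaland)
Major: h_f = f(L/D)·V²/2g = 0.01700·1604·0.4562 = 12.44 m
Minor: ΣK = 21.9; h_m = ΣK·V²/2g = 10.00 m
Total H_L = 12.44 + 10.00 = 22.44 m

H_L ≈ 22.4 m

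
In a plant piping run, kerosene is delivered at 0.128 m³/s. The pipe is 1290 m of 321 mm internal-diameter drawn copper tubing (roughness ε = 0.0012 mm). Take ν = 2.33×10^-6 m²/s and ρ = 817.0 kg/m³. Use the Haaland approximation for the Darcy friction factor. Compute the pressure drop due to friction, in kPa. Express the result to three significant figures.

V = 4Q/(πD²) = 4·0.128/(π·0.321²) = 1.582 m/s
Re = VD/ν = 1.582·0.321/2.33×10^-6 = 2.18×10^5 → turbulent
ε/D = 0.0012/321 = 3.74×10^-6
Haaland: f = 0.01527
h_f = f(L/D)V²/(2g) = 0.01527·(1290/0.321)·1.582²/(2·9.81) = 7.822 m
Δp = ρg·h_f = 817.0·9.81·7.822 = 62.69 kPa

Δp ≈ 62.7 kPa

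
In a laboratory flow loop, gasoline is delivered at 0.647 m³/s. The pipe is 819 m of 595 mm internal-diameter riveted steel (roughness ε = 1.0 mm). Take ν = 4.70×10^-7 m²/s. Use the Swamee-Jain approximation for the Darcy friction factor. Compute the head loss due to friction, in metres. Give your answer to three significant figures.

V = 4Q/(πD²) = 4·0.647/(π·0.595²) = 2.327 m/s
Re = VD/ν = 2.327·0.595/4.70×10^-7 = 2.95×10^6 → turbulent
ε/D = 1.0/595 = 0.00168
Swamee-Jain: f = 0.02248
h_f = f(L/D)V²/(2g) = 0.02248·(819/0.595)·2.327²/(2·9.81) = 8.541 m

h_f ≈ 8.54 m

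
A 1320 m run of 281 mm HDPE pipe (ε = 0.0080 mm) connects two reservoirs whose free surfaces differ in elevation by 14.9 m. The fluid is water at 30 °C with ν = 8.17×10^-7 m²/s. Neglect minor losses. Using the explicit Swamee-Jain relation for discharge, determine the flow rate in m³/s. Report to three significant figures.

Q ≈ 0.137 m³/s

Swamee-Jain (Type II): Q = -0.965·√(gD⁵h_f/L)·ln[ε/(3.7D) + √(3.17ν²L/(gD³h_f))]
√(gD⁵h_f/L) = √(9.81·0.281⁵·14.9/1320) = 0.01393
ε/(3.7D) = 7.69×10^-6; √(3.17ν²L/(gD³h_f)) = 2.93×10^-5
Q = -0.965·0.01393·ln(3.704×10^-5) = 0.1371 m³/s
Check: V = 2.21 m/s, Re = 7.61×10^5, f = 0.01272, h_f = 14.9 m ≈ 14.9 m ✓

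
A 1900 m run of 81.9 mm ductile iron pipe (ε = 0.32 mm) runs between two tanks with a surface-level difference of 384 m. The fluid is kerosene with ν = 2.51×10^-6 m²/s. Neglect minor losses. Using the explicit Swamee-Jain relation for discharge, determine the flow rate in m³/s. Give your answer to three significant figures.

Swamee-Jain (Type II): Q = -0.965·√(gD⁵h_f/L)·ln[ε/(3.7D) + √(3.17ν²L/(gD³h_f))]
√(gD⁵h_f/L) = √(9.81·0.0819⁵·384/1900) = 0.002703
ε/(3.7D) = 0.00106; √(3.17ν²L/(gD³h_f)) = 1.35×10^-4
Q = -0.965·0.002703·ln(0.001191) = 0.01756 m³/s
Check: V = 3.33 m/s, Re = 1.09×10^5, f = 0.02948, h_f = 387 m ≈ 384 m ✓

Q ≈ 0.0176 m³/s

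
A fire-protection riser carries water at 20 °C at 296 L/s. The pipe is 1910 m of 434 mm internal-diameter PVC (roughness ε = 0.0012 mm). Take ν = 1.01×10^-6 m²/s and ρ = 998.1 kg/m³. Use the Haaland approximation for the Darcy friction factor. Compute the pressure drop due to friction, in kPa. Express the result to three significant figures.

Δp ≈ 105 kPa

V = 4Q/(πD²) = 4·0.296/(π·0.434²) = 2.001 m/s
Re = VD/ν = 2.001·0.434/1.01×10^-6 = 8.60×10^5 → turbulent
ε/D = 0.0012/434 = 2.76×10^-6
Haaland: f = 0.01193
h_f = f(L/D)V²/(2g) = 0.01193·(1910/0.434)·2.001²/(2·9.81) = 10.71 m
Δp = ρg·h_f = 998.1·9.81·10.71 = 104.9 kPa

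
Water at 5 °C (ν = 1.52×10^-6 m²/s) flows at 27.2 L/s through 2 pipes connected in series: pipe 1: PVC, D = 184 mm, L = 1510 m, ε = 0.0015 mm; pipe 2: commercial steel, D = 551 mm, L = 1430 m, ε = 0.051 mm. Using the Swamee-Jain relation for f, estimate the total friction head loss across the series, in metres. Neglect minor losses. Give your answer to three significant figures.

H ≈ 7.54 m

Pipe 1: V = 1.023 m/s, Re = 1.24×10^5, ε/D = 8.15×10^-6, f = 0.01715, h_1 = f(L/D)V²/2g = 7.505 m
Pipe 2: V = 0.1141 m/s, Re = 4.14×10^4, ε/D = 9.26×10^-5, f = 0.02202, h_2 = f(L/D)V²/2g = 0.03790 m
Series → Q common, losses add: H = Σh = 7.543 m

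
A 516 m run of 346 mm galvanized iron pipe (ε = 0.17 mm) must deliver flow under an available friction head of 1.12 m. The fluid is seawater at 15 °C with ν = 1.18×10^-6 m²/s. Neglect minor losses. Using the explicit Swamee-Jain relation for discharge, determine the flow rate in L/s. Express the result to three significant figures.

Q ≈ 84.3 L/s

Swamee-Jain (Type II): Q = -0.965·√(gD⁵h_f/L)·ln[ε/(3.7D) + √(3.17ν²L/(gD³h_f))]
√(gD⁵h_f/L) = √(9.81·0.346⁵·1.12/516) = 0.01028
ε/(3.7D) = 1.33×10^-4; √(3.17ν²L/(gD³h_f)) = 7.07×10^-5
Q = -0.965·0.01028·ln(2.035×10^-4) = 0.08428 m³/s
Check: V = 0.896 m/s, Re = 2.63×10^5, f = 0.01846, h_f = 1.13 m ≈ 1.12 m ✓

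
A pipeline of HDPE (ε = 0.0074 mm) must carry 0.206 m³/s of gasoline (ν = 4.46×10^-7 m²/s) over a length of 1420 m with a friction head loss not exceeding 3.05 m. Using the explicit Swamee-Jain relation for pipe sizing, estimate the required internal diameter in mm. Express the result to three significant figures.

D ≈ 455 mm

Swamee-Jain (Type III): D = 0.66·[ε^1.25·(LQ²/(gh_f))^4.75 + ν·Q^9.4·(L/(gh_f))^5.2]^0.04
LQ²/(gh_f) = 2.014; L/(gh_f) = 47.46
Term 1 = ε^1.25·(…)^4.75 = 1.07×10^-5; Term 2 = ν·Q^9.4·(…)^5.2 = 8.25×10^-5
D = 0.66·(1.07×10^-5 + 8.25×10^-5)^0.04 = 0.4553 m = 455 mm
Check: V = 1.27 m/s, Re = 1.29×10^6, f = 0.01158, h_f = 2.95 m ≈ 3.05 m ✓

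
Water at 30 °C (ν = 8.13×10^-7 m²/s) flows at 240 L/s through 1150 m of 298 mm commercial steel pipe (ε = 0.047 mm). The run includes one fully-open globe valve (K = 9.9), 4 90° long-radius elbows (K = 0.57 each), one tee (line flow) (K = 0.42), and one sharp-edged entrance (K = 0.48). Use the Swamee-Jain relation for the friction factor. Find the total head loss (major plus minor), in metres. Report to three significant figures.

H_L ≈ 40.7 m

V = 4Q/(πD²) = 3.441 m/s; V²/2g = 0.6035 m
Re = 1.26×10^6, ε/D = 1.58×10^-4 → f = 0.01408 (Swamee-Jain)
Major: h_f = f(L/D)·V²/2g = 0.01408·3859·0.6035 = 32.80 m
Minor: ΣK = 13.1; h_m = ΣK·V²/2g = 7.894 m
Total H_L = 32.80 + 7.894 = 40.69 m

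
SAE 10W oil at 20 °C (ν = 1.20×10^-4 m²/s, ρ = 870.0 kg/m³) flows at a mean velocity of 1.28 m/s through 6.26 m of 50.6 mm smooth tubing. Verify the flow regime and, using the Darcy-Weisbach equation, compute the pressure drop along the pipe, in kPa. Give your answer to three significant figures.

Δp ≈ 10.5 kPa

Re = VD/ν = 1.28·0.05060/1.20×10^-4 = 540 → laminar (Re < 2300)
f = 64/Re = 0.1186
h_f = f(L/D)V²/(2g) = 0.1186·(6.26/0.05060)·1.28²/(2·9.81) = 1.225 m
Δp = ρg·h_f = 870.0·9.81·1.225 = 10.46 kPa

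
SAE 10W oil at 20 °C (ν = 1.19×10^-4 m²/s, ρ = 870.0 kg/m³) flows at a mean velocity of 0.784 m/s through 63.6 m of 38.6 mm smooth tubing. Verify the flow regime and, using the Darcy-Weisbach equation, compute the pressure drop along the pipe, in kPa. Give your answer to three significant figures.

Re = VD/ν = 0.784·0.03860/1.19×10^-4 = 254 → laminar (Re < 2300)
f = 64/Re = 0.2517
h_f = f(L/D)V²/(2g) = 0.2517·(63.6/0.03860)·0.784²/(2·9.81) = 12.99 m
Δp = ρg·h_f = 870.0·9.81·12.99 = 110.9 kPa

Δp ≈ 111 kPa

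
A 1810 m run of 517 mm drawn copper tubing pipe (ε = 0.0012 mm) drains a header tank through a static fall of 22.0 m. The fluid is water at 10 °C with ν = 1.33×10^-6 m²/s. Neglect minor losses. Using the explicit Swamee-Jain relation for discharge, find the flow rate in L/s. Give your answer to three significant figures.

Swamee-Jain (Type II): Q = -0.965·√(gD⁵h_f/L)·ln[ε/(3.7D) + √(3.17ν²L/(gD³h_f))]
√(gD⁵h_f/L) = √(9.81·0.517⁵·22.0/1810) = 0.06636
ε/(3.7D) = 6.27×10^-7; √(3.17ν²L/(gD³h_f)) = 1.84×10^-5
Q = -0.965·0.06636·ln(1.907×10^-5) = 0.6959 m³/s
Check: V = 3.32 m/s, Re = 1.29×10^6, f = 0.01120, h_f = 22.0 m ≈ 22.0 m ✓

Q ≈ 696 L/s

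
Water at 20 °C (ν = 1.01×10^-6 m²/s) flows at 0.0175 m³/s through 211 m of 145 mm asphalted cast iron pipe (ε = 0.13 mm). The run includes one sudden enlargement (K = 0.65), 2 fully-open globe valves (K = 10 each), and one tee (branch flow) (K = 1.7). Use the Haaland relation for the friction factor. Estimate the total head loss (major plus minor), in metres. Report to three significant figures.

V = 4Q/(πD²) = 1.060 m/s; V²/2g = 0.05724 m
Re = 1.52×10^5, ε/D = 8.97×10^-4 → f = 0.02086 (Haaland)
Major: h_f = f(L/D)·V²/2g = 0.02086·1455·0.05724 = 1.737 m
Minor: ΣK = 22.4; h_m = ΣK·V²/2g = 1.279 m
Total H_L = 1.737 + 1.279 = 3.017 m

H_L ≈ 3.02 m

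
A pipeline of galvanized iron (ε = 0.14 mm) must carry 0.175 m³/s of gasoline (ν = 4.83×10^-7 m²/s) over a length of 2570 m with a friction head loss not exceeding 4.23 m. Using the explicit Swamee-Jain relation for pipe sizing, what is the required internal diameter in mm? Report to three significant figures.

Swamee-Jain (Type III): D = 0.66·[ε^1.25·(LQ²/(gh_f))^4.75 + ν·Q^9.4·(L/(gh_f))^5.2]^0.04
LQ²/(gh_f) = 1.897; L/(gh_f) = 61.93
Term 1 = ε^1.25·(…)^4.75 = 3.19×10^-4; Term 2 = ν·Q^9.4·(…)^5.2 = 7.70×10^-5
D = 0.66·(3.19×10^-4 + 7.70×10^-5)^0.04 = 0.4824 m = 482 mm
Check: V = 0.957 m/s, Re = 9.56×10^5, f = 0.01570, h_f = 3.91 m ≈ 4.23 m ✓

D ≈ 482 mm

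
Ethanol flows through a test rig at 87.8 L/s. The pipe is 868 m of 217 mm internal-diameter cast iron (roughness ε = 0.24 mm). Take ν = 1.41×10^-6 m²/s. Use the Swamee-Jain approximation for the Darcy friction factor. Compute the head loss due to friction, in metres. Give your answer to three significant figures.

V = 4Q/(πD²) = 4·0.0878/(π·0.217²) = 2.374 m/s
Re = VD/ν = 2.374·0.217/1.41×10^-6 = 3.65×10^5 → turbulent
ε/D = 0.24/217 = 0.00111
Swamee-Jain: f = 0.02101
h_f = f(L/D)V²/(2g) = 0.02101·(868/0.217)·2.374²/(2·9.81) = 24.15 m

h_f ≈ 24.1 m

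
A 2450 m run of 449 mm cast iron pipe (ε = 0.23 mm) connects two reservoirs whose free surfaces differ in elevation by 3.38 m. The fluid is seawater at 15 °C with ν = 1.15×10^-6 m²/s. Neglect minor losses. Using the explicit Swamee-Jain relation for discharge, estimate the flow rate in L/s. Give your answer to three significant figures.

Swamee-Jain (Type II): Q = -0.965·√(gD⁵h_f/L)·ln[ε/(3.7D) + √(3.17ν²L/(gD³h_f))]
√(gD⁵h_f/L) = √(9.81·0.449⁵·3.38/2450) = 0.01572
ε/(3.7D) = 1.38×10^-4; √(3.17ν²L/(gD³h_f)) = 5.85×10^-5
Q = -0.965·0.01572·ln(1.969×10^-4) = 0.1294 m³/s
Check: V = 0.817 m/s, Re = 3.19×10^5, f = 0.01832, h_f = 3.40 m ≈ 3.38 m ✓

Q ≈ 129 L/s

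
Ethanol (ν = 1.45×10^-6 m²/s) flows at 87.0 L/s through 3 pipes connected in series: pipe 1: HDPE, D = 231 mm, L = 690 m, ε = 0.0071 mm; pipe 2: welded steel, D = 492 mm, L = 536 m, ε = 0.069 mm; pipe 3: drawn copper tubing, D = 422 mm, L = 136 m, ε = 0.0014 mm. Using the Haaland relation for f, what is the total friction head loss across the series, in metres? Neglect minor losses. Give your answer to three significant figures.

Pipe 1: V = 2.076 m/s, Re = 3.31×10^5, ε/D = 3.07×10^-5, f = 0.01436, h_1 = f(L/D)V²/2g = 9.424 m
Pipe 2: V = 0.4576 m/s, Re = 1.55×10^5, ε/D = 1.40×10^-4, f = 0.01712, h_2 = f(L/D)V²/2g = 0.1991 m
Pipe 3: V = 0.6220 m/s, Re = 1.81×10^5, ε/D = 3.32×10^-6, f = 0.01582, h_3 = f(L/D)V²/2g = 0.1006 m
Series → Q common, losses add: H = Σh = 9.724 m

H ≈ 9.72 m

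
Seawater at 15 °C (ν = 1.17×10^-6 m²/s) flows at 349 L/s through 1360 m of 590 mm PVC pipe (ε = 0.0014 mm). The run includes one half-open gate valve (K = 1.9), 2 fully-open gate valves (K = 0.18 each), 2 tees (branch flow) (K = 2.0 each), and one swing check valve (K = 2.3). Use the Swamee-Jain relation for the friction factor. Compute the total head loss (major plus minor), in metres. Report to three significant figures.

V = 4Q/(πD²) = 1.277 m/s; V²/2g = 0.08305 m
Re = 6.44×10^5, ε/D = 2.37×10^-6 → f = 0.01256 (Swamee-Jain)
Major: h_f = f(L/D)·V²/2g = 0.01256·2305·0.08305 = 2.405 m
Minor: ΣK = 8.56; h_m = ΣK·V²/2g = 0.7109 m
Total H_L = 2.405 + 0.7109 = 3.116 m

H_L ≈ 3.12 m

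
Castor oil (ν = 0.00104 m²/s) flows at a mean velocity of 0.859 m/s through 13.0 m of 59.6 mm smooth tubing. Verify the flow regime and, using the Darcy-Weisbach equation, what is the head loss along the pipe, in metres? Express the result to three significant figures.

h_f ≈ 10.7 m

Re = VD/ν = 0.859·0.05960/0.00104 = 49.2 → laminar (Re < 2300)
f = 64/Re = 1.300
h_f = f(L/D)V²/(2g) = 1.300·(13.0/0.05960)·0.859²/(2·9.81) = 10.66 m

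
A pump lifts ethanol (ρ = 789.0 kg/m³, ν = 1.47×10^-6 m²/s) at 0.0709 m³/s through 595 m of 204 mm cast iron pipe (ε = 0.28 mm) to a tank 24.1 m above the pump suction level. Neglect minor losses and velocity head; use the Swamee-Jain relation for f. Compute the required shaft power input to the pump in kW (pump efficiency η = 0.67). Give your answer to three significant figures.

V = 4Q/(πD²) = 2.169 m/s; Re = 3.01×10^5; ε/D = 0.00137; f = 0.02217
h_f = f(L/D)V²/2g = 15.51 m
Total head H = z + h_f = 24.1 + 15.51 = 39.61 m
P_hyd = ρgQH = 789.0·9.81·0.0709·39.61 = 21.73 kW
P_shaft = P_hyd/η = 21.73/0.67 = 32.44 kW

P_shaft ≈ 32.4 kW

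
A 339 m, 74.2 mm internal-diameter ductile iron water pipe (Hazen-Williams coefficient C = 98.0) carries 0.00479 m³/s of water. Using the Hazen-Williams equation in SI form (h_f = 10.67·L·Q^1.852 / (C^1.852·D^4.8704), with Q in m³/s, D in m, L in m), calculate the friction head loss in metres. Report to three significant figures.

h_f = 10.67·339·0.00479^1.852 / (98.0^1.852·0.0742^4.8704) = 11.92 m

h_f ≈ 11.9 m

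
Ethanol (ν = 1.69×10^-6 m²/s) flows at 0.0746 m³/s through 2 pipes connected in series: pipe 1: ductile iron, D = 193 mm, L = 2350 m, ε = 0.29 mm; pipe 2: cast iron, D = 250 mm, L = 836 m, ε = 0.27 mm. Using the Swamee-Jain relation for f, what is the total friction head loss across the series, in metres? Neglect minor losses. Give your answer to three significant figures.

H ≈ 99.8 m

Pipe 1: V = 2.550 m/s, Re = 2.91×10^5, ε/D = 0.00150, f = 0.02264, h_1 = f(L/D)V²/2g = 91.37 m
Pipe 2: V = 1.520 m/s, Re = 2.25×10^5, ε/D = 0.00108, f = 0.02136, h_2 = f(L/D)V²/2g = 8.410 m
Series → Q common, losses add: H = Σh = 99.78 m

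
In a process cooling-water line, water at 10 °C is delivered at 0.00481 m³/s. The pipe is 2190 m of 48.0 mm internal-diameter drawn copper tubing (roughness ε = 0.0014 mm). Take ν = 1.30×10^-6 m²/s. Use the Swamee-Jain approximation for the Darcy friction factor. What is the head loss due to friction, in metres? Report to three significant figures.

V = 4Q/(πD²) = 4·0.00481/(π·0.0480²) = 2.658 m/s
Re = VD/ν = 2.658·0.0480/1.30×10^-6 = 9.81×10^4 → turbulent
ε/D = 0.0014/48.0 = 2.92×10^-5
Swamee-Jain: f = 0.01811
h_f = f(L/D)V²/(2g) = 0.01811·(2190/0.0480)·2.658²/(2·9.81) = 297.5 m

h_f ≈ 298 m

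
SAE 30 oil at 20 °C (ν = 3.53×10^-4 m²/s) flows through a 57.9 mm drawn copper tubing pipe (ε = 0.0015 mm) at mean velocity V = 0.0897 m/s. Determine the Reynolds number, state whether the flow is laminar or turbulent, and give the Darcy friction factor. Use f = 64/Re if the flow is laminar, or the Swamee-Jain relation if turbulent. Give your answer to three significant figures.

Re ≈ 14.7; laminar; f = 64/Re ≈ 4.35

Re = VD/ν = 0.08970·0.0579/3.53×10^-4 = 14.7
Re < 2300 → laminar → f = 64/Re = 4.350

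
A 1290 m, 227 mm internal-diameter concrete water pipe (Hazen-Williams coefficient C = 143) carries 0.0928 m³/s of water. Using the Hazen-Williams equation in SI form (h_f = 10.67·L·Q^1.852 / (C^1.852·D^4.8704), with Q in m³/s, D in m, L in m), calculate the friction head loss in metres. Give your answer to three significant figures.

h_f = 10.67·1290·0.0928^1.852 / (143^1.852·0.227^4.8704) = 23.52 m

h_f ≈ 23.5 m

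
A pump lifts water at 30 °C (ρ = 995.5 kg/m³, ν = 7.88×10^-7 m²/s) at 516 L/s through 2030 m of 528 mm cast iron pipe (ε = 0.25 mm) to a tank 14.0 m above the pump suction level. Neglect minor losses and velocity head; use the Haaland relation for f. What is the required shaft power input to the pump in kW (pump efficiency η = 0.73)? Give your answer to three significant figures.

V = 4Q/(πD²) = 2.357 m/s; Re = 1.58×10^6; ε/D = 4.73×10^-4; f = 0.01682
h_f = f(L/D)V²/2g = 18.31 m
Total head H = z + h_f = 14.0 + 18.31 = 32.31 m
P_hyd = ρgQH = 995.5·9.81·0.516·32.31 = 162.8 kW
P_shaft = P_hyd/η = 162.8/0.73 = 223.0 kW

P_shaft ≈ 223 kW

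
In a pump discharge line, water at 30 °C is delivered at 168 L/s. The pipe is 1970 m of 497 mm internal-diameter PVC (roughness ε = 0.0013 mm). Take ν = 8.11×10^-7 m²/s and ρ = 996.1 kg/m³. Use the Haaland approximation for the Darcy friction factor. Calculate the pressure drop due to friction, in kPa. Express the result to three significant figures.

V = 4Q/(πD²) = 4·0.168/(π·0.497²) = 0.8660 m/s
Re = VD/ν = 0.8660·0.497/8.11×10^-7 = 5.31×10^5 → turbulent
ε/D = 0.0013/497 = 2.62×10^-6
Haaland: f = 0.01295
h_f = f(L/D)V²/(2g) = 0.01295·(1970/0.497)·0.8660²/(2·9.81) = 1.963 m
Δp = ρg·h_f = 996.1·9.81·1.963 = 19.18 kPa

Δp ≈ 19.2 kPa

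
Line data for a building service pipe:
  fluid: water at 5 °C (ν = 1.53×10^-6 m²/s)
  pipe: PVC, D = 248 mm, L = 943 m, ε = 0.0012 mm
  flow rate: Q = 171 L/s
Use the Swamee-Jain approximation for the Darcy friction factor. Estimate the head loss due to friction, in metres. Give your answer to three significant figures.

h_f ≈ 31.2 m

V = 4Q/(πD²) = 4·0.171/(π·0.248²) = 3.540 m/s
Re = VD/ν = 3.540·0.248/1.53×10^-6 = 5.74×10^5 → turbulent
ε/D = 0.0012/248 = 4.84×10^-6
Swamee-Jain: f = 0.01286
h_f = f(L/D)V²/(2g) = 0.01286·(943/0.248)·3.540²/(2·9.81) = 31.23 m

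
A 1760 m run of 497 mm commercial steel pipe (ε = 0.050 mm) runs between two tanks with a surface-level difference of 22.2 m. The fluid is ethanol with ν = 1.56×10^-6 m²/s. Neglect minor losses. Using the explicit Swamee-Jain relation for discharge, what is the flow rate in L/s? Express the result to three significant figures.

Swamee-Jain (Type II): Q = -0.965·√(gD⁵h_f/L)·ln[ε/(3.7D) + √(3.17ν²L/(gD³h_f))]
√(gD⁵h_f/L) = √(9.81·0.497⁵·22.2/1760) = 0.06126
ε/(3.7D) = 2.72×10^-5; √(3.17ν²L/(gD³h_f)) = 2.25×10^-5
Q = -0.965·0.06126·ln(4.973×10^-5) = 0.5857 m³/s
Check: V = 3.02 m/s, Re = 9.62×10^5, f = 0.01356, h_f = 22.3 m ≈ 22.2 m ✓

Q ≈ 586 L/s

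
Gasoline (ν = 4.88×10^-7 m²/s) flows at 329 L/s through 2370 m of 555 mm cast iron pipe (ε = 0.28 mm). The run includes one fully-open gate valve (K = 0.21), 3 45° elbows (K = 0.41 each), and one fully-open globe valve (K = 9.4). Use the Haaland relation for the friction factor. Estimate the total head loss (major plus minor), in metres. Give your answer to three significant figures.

H_L ≈ 7.89 m

V = 4Q/(πD²) = 1.360 m/s; V²/2g = 0.09426 m
Re = 1.55×10^6, ε/D = 5.05×10^-4 → f = 0.01705 (Haaland)
Major: h_f = f(L/D)·V²/2g = 0.01705·4270·0.09426 = 6.864 m
Minor: ΣK = 10.8; h_m = ΣK·V²/2g = 1.022 m
Total H_L = 6.864 + 1.022 = 7.886 m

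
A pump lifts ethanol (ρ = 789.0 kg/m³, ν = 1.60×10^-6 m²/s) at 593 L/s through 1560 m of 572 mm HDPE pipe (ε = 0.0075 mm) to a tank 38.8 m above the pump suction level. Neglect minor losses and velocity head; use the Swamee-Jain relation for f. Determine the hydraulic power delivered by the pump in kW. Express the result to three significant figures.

V = 4Q/(πD²) = 2.308 m/s; Re = 8.25×10^5; ε/D = 1.31×10^-5; f = 0.01228
h_f = f(L/D)V²/2g = 9.088 m
Total head H = z + h_f = 38.8 + 9.088 = 47.89 m
P_hyd = ρgQH = 789.0·9.81·0.593·47.89 = 219.8 kW

P_hyd ≈ 220 kW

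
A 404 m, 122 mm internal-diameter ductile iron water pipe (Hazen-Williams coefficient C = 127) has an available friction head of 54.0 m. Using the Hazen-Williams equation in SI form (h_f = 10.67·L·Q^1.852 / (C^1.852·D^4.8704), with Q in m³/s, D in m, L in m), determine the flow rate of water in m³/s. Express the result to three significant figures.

Rearranging: Q = [h_f·C^1.852·D^4.8704 / (10.67·L)]^(1/1.852)
Q = [54.0·127^1.852·0.122^4.8704 / (10.67·404)]^0.540 = 0.04721 m³/s

Q ≈ 0.0472 m³/s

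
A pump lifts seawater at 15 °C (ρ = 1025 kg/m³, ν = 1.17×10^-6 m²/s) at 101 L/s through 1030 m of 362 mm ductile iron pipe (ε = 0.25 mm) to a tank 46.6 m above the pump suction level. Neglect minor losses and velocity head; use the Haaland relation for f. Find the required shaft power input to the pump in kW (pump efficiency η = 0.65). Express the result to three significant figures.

V = 4Q/(πD²) = 0.9813 m/s; Re = 3.04×10^5; ε/D = 6.91×10^-4; f = 0.01909
h_f = f(L/D)V²/2g = 2.666 m
Total head H = z + h_f = 46.6 + 2.666 = 49.27 m
P_hyd = ρgQH = 1025·9.81·0.101·49.27 = 50.03 kW
P_shaft = P_hyd/η = 50.03/0.65 = 76.97 kW

P_shaft ≈ 77.0 kW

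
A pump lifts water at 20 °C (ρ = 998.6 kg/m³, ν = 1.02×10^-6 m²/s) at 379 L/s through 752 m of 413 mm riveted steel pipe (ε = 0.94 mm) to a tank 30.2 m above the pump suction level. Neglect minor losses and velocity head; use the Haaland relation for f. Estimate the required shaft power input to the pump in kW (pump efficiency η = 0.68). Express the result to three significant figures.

P_shaft ≈ 264 kW

V = 4Q/(πD²) = 2.829 m/s; Re = 1.15×10^6; ε/D = 0.00228; f = 0.02443
h_f = f(L/D)V²/2g = 18.14 m
Total head H = z + h_f = 30.2 + 18.14 = 48.34 m
P_hyd = ρgQH = 998.6·9.81·0.379·48.34 = 179.5 kW
P_shaft = P_hyd/η = 179.5/0.68 = 264.0 kW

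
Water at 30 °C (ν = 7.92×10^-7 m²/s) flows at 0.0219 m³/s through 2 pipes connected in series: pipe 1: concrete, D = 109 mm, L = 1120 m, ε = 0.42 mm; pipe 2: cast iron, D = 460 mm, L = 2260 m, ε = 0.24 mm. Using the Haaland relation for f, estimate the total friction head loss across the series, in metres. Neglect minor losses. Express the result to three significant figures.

Pipe 1: V = 2.347 m/s, Re = 3.23×10^5, ε/D = 0.00385, f = 0.02848, h_1 = f(L/D)V²/2g = 82.16 m
Pipe 2: V = 0.1318 m/s, Re = 7.65×10^4, ε/D = 5.22×10^-4, f = 0.02089, h_2 = f(L/D)V²/2g = 0.09084 m
Series → Q common, losses add: H = Σh = 82.25 m

H ≈ 82.3 m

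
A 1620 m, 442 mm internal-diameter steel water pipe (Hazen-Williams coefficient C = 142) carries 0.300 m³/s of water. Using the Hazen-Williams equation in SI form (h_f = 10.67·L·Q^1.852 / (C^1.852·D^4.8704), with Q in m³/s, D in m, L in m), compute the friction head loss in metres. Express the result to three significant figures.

h_f = 10.67·1620·0.300^1.852 / (142^1.852·0.442^4.8704) = 10.24 m

h_f ≈ 10.2 m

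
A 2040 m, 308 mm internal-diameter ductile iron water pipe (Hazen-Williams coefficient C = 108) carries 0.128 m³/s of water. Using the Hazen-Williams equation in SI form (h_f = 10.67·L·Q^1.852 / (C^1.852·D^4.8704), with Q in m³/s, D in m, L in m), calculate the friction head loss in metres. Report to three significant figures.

h_f = 10.67·2040·0.128^1.852 / (108^1.852·0.308^4.8704) = 25.67 m

h_f ≈ 25.7 m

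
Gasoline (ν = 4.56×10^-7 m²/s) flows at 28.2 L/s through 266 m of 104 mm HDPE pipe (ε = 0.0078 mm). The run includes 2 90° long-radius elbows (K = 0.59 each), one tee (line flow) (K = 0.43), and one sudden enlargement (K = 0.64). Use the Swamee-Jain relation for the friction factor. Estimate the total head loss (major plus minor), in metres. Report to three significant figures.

V = 4Q/(πD²) = 3.320 m/s; V²/2g = 0.5617 m
Re = 7.57×10^5, ε/D = 7.50×10^-5 → f = 0.01349 (Swamee-Jain)
Major: h_f = f(L/D)·V²/2g = 0.01349·2558·0.5617 = 19.39 m
Minor: ΣK = 2.25; h_m = ΣK·V²/2g = 1.264 m
Total H_L = 19.39 + 1.264 = 20.65 m

H_L ≈ 20.6 m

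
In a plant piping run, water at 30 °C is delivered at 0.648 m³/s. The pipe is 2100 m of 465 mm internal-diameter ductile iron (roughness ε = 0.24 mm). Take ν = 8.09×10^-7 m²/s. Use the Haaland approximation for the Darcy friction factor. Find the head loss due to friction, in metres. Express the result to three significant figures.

h_f ≈ 57.2 m

V = 4Q/(πD²) = 4·0.648/(π·0.465²) = 3.816 m/s
Re = VD/ν = 3.816·0.465/8.09×10^-7 = 2.19×10^6 → turbulent
ε/D = 0.24/465 = 5.16×10^-4
Haaland: f = 0.01705
h_f = f(L/D)V²/(2g) = 0.01705·(2100/0.465)·3.816²/(2·9.81) = 57.15 m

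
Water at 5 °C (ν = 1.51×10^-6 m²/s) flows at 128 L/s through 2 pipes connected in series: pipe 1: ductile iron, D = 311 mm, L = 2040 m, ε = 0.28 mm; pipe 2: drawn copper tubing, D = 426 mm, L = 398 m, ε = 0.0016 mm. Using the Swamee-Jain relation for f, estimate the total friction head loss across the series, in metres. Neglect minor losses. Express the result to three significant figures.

Pipe 1: V = 1.685 m/s, Re = 3.47×10^5, ε/D = 9.00×10^-4, f = 0.02019, h_1 = f(L/D)V²/2g = 19.16 m
Pipe 2: V = 0.8981 m/s, Re = 2.53×10^5, ε/D = 3.76×10^-6, f = 0.01488, h_2 = f(L/D)V²/2g = 0.5715 m
Series → Q common, losses add: H = Σh = 19.73 m

H ≈ 19.7 m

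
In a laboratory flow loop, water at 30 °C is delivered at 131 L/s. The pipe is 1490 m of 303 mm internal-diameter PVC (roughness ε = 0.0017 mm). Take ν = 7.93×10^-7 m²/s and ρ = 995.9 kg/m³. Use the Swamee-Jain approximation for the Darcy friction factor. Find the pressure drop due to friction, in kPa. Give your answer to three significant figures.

V = 4Q/(πD²) = 4·0.131/(π·0.303²) = 1.817 m/s
Re = VD/ν = 1.817·0.303/7.93×10^-7 = 6.94×10^5 → turbulent
ε/D = 0.0017/303 = 5.61×10^-6
Swamee-Jain: f = 0.01247
h_f = f(L/D)V²/(2g) = 0.01247·(1490/0.303)·1.817²/(2·9.81) = 10.31 m
Δp = ρg·h_f = 995.9·9.81·10.31 = 100.8 kPa

Δp ≈ 101 kPa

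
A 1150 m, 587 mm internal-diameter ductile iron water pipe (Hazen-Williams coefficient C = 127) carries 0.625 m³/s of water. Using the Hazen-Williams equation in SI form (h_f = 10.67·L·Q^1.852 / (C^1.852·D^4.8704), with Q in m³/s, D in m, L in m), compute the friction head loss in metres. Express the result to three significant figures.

h_f = 10.67·1150·0.625^1.852 / (127^1.852·0.587^4.8704) = 8.738 m

h_f ≈ 8.74 m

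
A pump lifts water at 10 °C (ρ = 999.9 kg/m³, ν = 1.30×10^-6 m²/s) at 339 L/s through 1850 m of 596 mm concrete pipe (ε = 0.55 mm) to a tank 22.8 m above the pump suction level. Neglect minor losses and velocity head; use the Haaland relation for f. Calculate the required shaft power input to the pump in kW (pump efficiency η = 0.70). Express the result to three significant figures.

V = 4Q/(πD²) = 1.215 m/s; Re = 5.57×10^5; ε/D = 9.23×10^-4; f = 0.01979
h_f = f(L/D)V²/2g = 4.624 m
Total head H = z + h_f = 22.8 + 4.624 = 27.42 m
P_hyd = ρgQH = 999.9·9.81·0.339·27.42 = 91.19 kW
P_shaft = P_hyd/η = 91.19/0.70 = 130.3 kW

P_shaft ≈ 130 kW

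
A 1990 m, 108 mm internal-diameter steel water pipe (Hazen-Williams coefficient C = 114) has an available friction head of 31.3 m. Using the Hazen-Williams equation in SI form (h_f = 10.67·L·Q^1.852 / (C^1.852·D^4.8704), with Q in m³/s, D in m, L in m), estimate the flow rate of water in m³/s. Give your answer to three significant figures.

Q ≈ 0.00969 m³/s

Rearranging: Q = [h_f·C^1.852·D^4.8704 / (10.67·L)]^(1/1.852)
Q = [31.3·114^1.852·0.108^4.8704 / (10.67·1990)]^0.540 = 0.009686 m³/s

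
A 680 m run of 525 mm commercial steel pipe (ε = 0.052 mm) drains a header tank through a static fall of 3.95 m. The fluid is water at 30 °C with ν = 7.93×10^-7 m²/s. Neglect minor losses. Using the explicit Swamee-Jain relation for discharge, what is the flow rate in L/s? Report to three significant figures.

Swamee-Jain (Type II): Q = -0.965·√(gD⁵h_f/L)·ln[ε/(3.7D) + √(3.17ν²L/(gD³h_f))]
√(gD⁵h_f/L) = √(9.81·0.525⁵·3.95/680) = 0.04767
ε/(3.7D) = 2.68×10^-5; √(3.17ν²L/(gD³h_f)) = 1.55×10^-5
Q = -0.965·0.04767·ln(4.232×10^-5) = 0.4633 m³/s
Check: V = 2.14 m/s, Re = 1.42×10^6, f = 0.01314, h_f = 3.97 m ≈ 3.95 m ✓

Q ≈ 463 L/s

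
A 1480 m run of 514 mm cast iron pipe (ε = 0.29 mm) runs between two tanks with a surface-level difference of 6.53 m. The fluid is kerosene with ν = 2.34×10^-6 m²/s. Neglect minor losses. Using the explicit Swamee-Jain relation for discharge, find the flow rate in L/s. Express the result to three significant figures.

Q ≈ 323 L/s

Swamee-Jain (Type II): Q = -0.965·√(gD⁵h_f/L)·ln[ε/(3.7D) + √(3.17ν²L/(gD³h_f))]
√(gD⁵h_f/L) = √(9.81·0.514⁵·6.53/1480) = 0.03941
ε/(3.7D) = 1.52×10^-4; √(3.17ν²L/(gD³h_f)) = 5.43×10^-5
Q = -0.965·0.03941·ln(2.068×10^-4) = 0.3226 m³/s
Check: V = 1.55 m/s, Re = 3.42×10^5, f = 0.01854, h_f = 6.58 m ≈ 6.53 m ✓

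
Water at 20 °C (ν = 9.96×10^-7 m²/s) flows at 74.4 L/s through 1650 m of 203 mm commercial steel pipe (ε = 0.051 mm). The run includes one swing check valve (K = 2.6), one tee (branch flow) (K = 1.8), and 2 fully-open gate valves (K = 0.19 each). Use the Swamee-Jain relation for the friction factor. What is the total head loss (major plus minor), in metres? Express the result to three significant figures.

H_L ≈ 36.4 m

V = 4Q/(πD²) = 2.299 m/s; V²/2g = 0.2693 m
Re = 4.69×10^5, ε/D = 2.51×10^-4 → f = 0.01605 (Swamee-Jain)
Major: h_f = f(L/D)·V²/2g = 0.01605·8128·0.2693 = 35.14 m
Minor: ΣK = 4.78; h_m = ΣK·V²/2g = 1.287 m
Total H_L = 35.14 + 1.287 = 36.43 m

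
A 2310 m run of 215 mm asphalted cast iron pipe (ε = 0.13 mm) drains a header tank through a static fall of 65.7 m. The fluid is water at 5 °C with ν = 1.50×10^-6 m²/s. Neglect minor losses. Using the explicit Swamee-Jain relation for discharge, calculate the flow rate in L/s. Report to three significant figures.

Swamee-Jain (Type II): Q = -0.965·√(gD⁵h_f/L)·ln[ε/(3.7D) + √(3.17ν²L/(gD³h_f))]
√(gD⁵h_f/L) = √(9.81·0.215⁵·65.7/2310) = 0.01132
ε/(3.7D) = 1.63×10^-4; √(3.17ν²L/(gD³h_f)) = 5.07×10^-5
Q = -0.965·0.01132·ln(2.141×10^-4) = 0.09231 m³/s
Check: V = 2.54 m/s, Re = 3.64×10^5, f = 0.01869, h_f = 66.2 m ≈ 65.7 m ✓

Q ≈ 92.3 L/s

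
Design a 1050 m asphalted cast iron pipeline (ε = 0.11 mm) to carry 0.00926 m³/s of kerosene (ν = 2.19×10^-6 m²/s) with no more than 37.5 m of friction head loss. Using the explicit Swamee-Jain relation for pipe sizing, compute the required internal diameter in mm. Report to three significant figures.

D ≈ 87.6 mm

Swamee-Jain (Type III): D = 0.66·[ε^1.25·(LQ²/(gh_f))^4.75 + ν·Q^9.4·(L/(gh_f))^5.2]^0.04
LQ²/(gh_f) = 2.447×10^-4; L/(gh_f) = 2.854
Term 1 = ε^1.25·(…)^4.75 = 7.91×10^-23; Term 2 = ν·Q^9.4·(…)^5.2 = 3.94×10^-23
D = 0.66·(7.91×10^-23 + 3.94×10^-23)^0.04 = 0.08760 m = 87.6 mm
Check: V = 1.54 m/s, Re = 6.15×10^4, f = 0.02431, h_f = 35.1 m ≈ 37.5 m ✓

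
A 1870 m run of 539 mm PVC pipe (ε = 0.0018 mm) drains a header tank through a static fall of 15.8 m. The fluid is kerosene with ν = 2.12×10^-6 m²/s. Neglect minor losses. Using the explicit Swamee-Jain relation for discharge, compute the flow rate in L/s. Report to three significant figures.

Q ≈ 610 L/s

Swamee-Jain (Type II): Q = -0.965·√(gD⁵h_f/L)·ln[ε/(3.7D) + √(3.17ν²L/(gD³h_f))]
√(gD⁵h_f/L) = √(9.81·0.539⁵·15.8/1870) = 0.06141
ε/(3.7D) = 9.03×10^-7; √(3.17ν²L/(gD³h_f)) = 3.31×10^-5
Q = -0.965·0.06141·ln(3.403×10^-5) = 0.6096 m³/s
Check: V = 2.67 m/s, Re = 6.79×10^5, f = 0.01247, h_f = 15.7 m ≈ 15.8 m ✓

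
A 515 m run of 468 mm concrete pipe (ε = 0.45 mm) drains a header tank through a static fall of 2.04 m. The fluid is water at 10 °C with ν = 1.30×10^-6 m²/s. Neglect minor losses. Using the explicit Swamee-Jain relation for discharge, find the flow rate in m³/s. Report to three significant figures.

Q ≈ 0.232 m³/s

Swamee-Jain (Type II): Q = -0.965·√(gD⁵h_f/L)·ln[ε/(3.7D) + √(3.17ν²L/(gD³h_f))]
√(gD⁵h_f/L) = √(9.81·0.468⁵·2.04/515) = 0.02954
ε/(3.7D) = 2.60×10^-4; √(3.17ν²L/(gD³h_f)) = 3.67×10^-5
Q = -0.965·0.02954·ln(2.965×10^-4) = 0.2315 m³/s
Check: V = 1.35 m/s, Re = 4.85×10^5, f = 0.02021, h_f = 2.05 m ≈ 2.04 m ✓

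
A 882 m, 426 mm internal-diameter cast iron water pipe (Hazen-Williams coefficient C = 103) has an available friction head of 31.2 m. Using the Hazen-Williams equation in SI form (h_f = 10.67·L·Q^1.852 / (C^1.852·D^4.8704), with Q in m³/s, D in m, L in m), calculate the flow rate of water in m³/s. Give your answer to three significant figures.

Rearranging: Q = [h_f·C^1.852·D^4.8704 / (10.67·L)]^(1/1.852)
Q = [31.2·103^1.852·0.426^4.8704 / (10.67·882)]^0.540 = 0.5005 m³/s

Q ≈ 0.501 m³/s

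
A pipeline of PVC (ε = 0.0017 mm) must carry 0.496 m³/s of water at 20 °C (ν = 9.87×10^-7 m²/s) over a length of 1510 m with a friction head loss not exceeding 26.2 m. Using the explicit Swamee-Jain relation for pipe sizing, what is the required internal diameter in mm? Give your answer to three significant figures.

Swamee-Jain (Type III): D = 0.66·[ε^1.25·(LQ²/(gh_f))^4.75 + ν·Q^9.4·(L/(gh_f))^5.2]^0.04
LQ²/(gh_f) = 1.445; L/(gh_f) = 5.875
Term 1 = ε^1.25·(…)^4.75 = 3.53×10^-7; Term 2 = ν·Q^9.4·(…)^5.2 = 1.35×10^-5
D = 0.66·(3.53×10^-7 + 1.35×10^-5)^0.04 = 0.4219 m = 422 mm
Check: V = 3.55 m/s, Re = 1.52×10^6, f = 0.01097, h_f = 25.2 m ≈ 26.2 m ✓

D ≈ 422 mm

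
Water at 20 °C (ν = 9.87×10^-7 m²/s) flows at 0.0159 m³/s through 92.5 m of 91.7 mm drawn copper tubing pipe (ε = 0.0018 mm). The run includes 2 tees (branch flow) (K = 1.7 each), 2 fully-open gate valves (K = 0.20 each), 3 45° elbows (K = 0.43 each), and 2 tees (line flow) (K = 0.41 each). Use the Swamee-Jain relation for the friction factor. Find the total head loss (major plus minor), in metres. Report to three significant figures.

V = 4Q/(πD²) = 2.408 m/s; V²/2g = 0.2954 m
Re = 2.24×10^5, ε/D = 1.96×10^-5 → f = 0.01539 (Swamee-Jain)
Major: h_f = f(L/D)·V²/2g = 0.01539·1009·0.2954 = 4.586 m
Minor: ΣK = 5.91; h_m = ΣK·V²/2g = 1.746 m
Total H_L = 4.586 + 1.746 = 6.332 m

H_L ≈ 6.33 m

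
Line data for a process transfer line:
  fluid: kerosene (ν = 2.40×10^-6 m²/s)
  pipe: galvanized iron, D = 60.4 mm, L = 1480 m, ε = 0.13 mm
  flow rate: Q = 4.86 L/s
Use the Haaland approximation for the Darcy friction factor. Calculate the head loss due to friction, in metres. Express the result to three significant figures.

V = 4Q/(πD²) = 4·0.00486/(π·0.0604²) = 1.696 m/s
Re = VD/ν = 1.696·0.0604/2.40×10^-6 = 4.27×10^4 → turbulent
ε/D = 0.13/60.4 = 0.00215
Haaland: f = 0.02703
h_f = f(L/D)V²/(2g) = 0.02703·(1480/0.0604)·1.696²/(2·9.81) = 97.14 m

h_f ≈ 97.1 m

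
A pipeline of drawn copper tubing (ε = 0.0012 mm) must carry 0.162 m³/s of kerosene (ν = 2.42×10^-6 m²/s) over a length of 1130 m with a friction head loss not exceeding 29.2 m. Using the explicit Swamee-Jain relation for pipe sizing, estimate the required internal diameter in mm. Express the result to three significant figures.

D ≈ 264 mm

Swamee-Jain (Type III): D = 0.66·[ε^1.25·(LQ²/(gh_f))^4.75 + ν·Q^9.4·(L/(gh_f))^5.2]^0.04
LQ²/(gh_f) = 0.1035; L/(gh_f) = 3.945
Term 1 = ε^1.25·(…)^4.75 = 8.33×10^-13; Term 2 = ν·Q^9.4·(…)^5.2 = 1.13×10^-10
D = 0.66·(8.33×10^-13 + 1.13×10^-10)^0.04 = 0.2641 m = 264 mm
Check: V = 2.96 m/s, Re = 3.23×10^5, f = 0.01424, h_f = 27.1 m ≈ 29.2 m ✓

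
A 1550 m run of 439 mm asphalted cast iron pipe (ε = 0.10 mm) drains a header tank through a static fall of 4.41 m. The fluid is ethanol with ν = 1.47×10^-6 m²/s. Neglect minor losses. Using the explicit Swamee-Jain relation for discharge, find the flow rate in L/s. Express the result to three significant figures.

Swamee-Jain (Type II): Q = -0.965·√(gD⁵h_f/L)·ln[ε/(3.7D) + √(3.17ν²L/(gD³h_f))]
√(gD⁵h_f/L) = √(9.81·0.439⁵·4.41/1550) = 0.02133
ε/(3.7D) = 6.16×10^-5; √(3.17ν²L/(gD³h_f)) = 5.39×10^-5
Q = -0.965·0.02133·ln(1.154×10^-4) = 0.1867 m³/s
Check: V = 1.23 m/s, Re = 3.68×10^5, f = 0.01619, h_f = 4.43 m ≈ 4.41 m ✓

Q ≈ 187 L/s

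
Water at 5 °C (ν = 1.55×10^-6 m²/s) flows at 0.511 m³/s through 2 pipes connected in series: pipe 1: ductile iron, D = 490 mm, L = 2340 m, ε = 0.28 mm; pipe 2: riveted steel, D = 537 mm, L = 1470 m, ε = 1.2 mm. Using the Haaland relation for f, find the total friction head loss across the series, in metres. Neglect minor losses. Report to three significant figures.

Pipe 1: V = 2.710 m/s, Re = 8.57×10^5, ε/D = 5.71×10^-4, f = 0.01771, h_1 = f(L/D)V²/2g = 31.65 m
Pipe 2: V = 2.256 m/s, Re = 7.82×10^5, ε/D = 0.00223, f = 0.02437, h_2 = f(L/D)V²/2g = 17.31 m
Series → Q common, losses add: H = Σh = 48.96 m

H ≈ 49.0 m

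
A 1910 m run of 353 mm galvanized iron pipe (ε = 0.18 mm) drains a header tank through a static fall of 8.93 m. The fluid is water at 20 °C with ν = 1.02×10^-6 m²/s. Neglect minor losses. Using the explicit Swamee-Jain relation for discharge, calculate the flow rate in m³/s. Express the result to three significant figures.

Swamee-Jain (Type II): Q = -0.965·√(gD⁵h_f/L)·ln[ε/(3.7D) + √(3.17ν²L/(gD³h_f))]
√(gD⁵h_f/L) = √(9.81·0.353⁵·8.93/1910) = 0.01586
ε/(3.7D) = 1.38×10^-4; √(3.17ν²L/(gD³h_f)) = 4.04×10^-5
Q = -0.965·0.01586·ln(1.782×10^-4) = 0.1321 m³/s
Check: V = 1.35 m/s, Re = 4.67×10^5, f = 0.01790, h_f = 8.99 m ≈ 8.93 m ✓

Q ≈ 0.132 m³/s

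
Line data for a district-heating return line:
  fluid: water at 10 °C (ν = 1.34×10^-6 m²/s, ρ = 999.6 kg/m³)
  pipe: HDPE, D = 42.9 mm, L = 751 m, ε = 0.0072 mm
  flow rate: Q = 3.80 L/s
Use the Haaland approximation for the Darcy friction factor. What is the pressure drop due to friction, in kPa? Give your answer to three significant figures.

Δp ≈ 1160 kPa

V = 4Q/(πD²) = 4·0.00380/(π·0.0429²) = 2.629 m/s
Re = VD/ν = 2.629·0.0429/1.34×10^-6 = 8.42×10^4 → turbulent
ε/D = 0.0072/42.9 = 1.68×10^-4
Haaland: f = 0.01917
h_f = f(L/D)V²/(2g) = 0.01917·(751/0.0429)·2.629²/(2·9.81) = 118.2 m
Δp = ρg·h_f = 999.6·9.81·118.2 = 1159 kPa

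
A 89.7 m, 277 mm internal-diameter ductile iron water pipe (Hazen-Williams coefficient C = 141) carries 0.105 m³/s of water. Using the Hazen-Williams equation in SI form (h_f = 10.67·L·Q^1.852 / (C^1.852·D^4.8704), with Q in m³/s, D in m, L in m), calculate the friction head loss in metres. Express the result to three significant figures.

h_f ≈ 0.800 m

h_f = 10.67·89.7·0.105^1.852 / (141^1.852·0.277^4.8704) = 0.8002 m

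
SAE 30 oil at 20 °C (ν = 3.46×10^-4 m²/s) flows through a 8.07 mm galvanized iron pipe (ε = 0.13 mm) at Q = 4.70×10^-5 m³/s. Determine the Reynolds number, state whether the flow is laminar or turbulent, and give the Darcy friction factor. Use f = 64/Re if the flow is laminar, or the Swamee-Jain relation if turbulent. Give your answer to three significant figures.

V = 4Q/(πD²) = 0.9189 m/s
Re = VD/ν = 0.9189·0.00807/3.46×10^-4 = 21.4
Re < 2300 → laminar → f = 64/Re = 2.986

Re ≈ 21.4; laminar; f = 64/Re ≈ 2.99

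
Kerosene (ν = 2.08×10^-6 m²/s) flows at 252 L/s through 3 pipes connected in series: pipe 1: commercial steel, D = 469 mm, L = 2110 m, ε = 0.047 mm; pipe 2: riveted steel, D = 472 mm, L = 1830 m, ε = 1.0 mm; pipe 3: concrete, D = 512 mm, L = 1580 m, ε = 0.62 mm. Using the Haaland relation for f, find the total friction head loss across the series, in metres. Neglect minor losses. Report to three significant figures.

H ≈ 22.3 m

Pipe 1: V = 1.459 m/s, Re = 3.29×10^5, ε/D = 1.00×10^-4, f = 0.01504, h_1 = f(L/D)V²/2g = 7.338 m
Pipe 2: V = 1.440 m/s, Re = 3.27×10^5, ε/D = 0.00212, f = 0.02430, h_2 = f(L/D)V²/2g = 9.961 m
Pipe 3: V = 1.224 m/s, Re = 3.01×10^5, ε/D = 0.00121, f = 0.02137, h_3 = f(L/D)V²/2g = 5.035 m
Series → Q common, losses add: H = Σh = 22.33 m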